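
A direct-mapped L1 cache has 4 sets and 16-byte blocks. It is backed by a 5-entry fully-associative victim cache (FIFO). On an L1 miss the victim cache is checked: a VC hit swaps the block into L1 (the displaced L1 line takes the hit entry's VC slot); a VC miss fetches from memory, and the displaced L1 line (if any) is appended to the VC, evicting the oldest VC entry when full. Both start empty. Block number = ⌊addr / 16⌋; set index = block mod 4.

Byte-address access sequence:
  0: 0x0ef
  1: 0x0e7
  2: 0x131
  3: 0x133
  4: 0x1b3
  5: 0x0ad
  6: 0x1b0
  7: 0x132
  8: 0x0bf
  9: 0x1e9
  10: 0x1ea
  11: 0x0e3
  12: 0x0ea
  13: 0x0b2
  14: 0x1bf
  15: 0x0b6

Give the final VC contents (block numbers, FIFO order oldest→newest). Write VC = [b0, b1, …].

VC = [27, 30, 19, 10]

#0 0xef→b14/s2 MISS; vc=[]
#1 0xe7→b14/s2 L1-HIT; vc=[]
#2 0x131→b19/s3 MISS; vc=[]
#3 0x133→b19/s3 L1-HIT; vc=[]
#4 0x1b3→b27/s3 MISS; vc=[19]
#5 0xad→b10/s2 MISS; vc=[19,14]
#6 0x1b0→b27/s3 L1-HIT; vc=[19,14]
#7 0x132→b19/s3 VC-HIT; vc=[27,14]
#8 0xbf→b11/s3 MISS; vc=[27,14,19]
#9 0x1e9→b30/s2 MISS; vc=[27,14,19,10]
#10 0x1ea→b30/s2 L1-HIT; vc=[27,14,19,10]
#11 0xe3→b14/s2 VC-HIT; vc=[27,30,19,10]
#12 0xea→b14/s2 L1-HIT; vc=[27,30,19,10]
#13 0xb2→b11/s3 L1-HIT; vc=[27,30,19,10]
#14 0x1bf→b27/s3 VC-HIT; vc=[11,30,19,10]
#15 0xb6→b11/s3 VC-HIT; vc=[27,30,19,10]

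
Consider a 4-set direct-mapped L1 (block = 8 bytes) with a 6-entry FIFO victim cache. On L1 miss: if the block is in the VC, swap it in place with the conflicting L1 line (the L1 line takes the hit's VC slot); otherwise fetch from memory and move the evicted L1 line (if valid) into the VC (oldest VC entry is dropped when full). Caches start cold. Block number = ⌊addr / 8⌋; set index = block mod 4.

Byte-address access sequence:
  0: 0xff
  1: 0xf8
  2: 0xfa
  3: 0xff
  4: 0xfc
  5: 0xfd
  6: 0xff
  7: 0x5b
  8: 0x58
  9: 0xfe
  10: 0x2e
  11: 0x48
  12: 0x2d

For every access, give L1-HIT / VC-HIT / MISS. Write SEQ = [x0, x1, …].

  [0] addr=0xff blk=31 s=3: MISS | VC []
  [1] addr=0xf8 blk=31 s=3: L1-HIT | VC []
  [2] addr=0xfa blk=31 s=3: L1-HIT | VC []
  [3] addr=0xff blk=31 s=3: L1-HIT | VC []
  [4] addr=0xfc blk=31 s=3: L1-HIT | VC []
  [5] addr=0xfd blk=31 s=3: L1-HIT | VC []
  [6] addr=0xff blk=31 s=3: L1-HIT | VC []
  [7] addr=0x5b blk=11 s=3: MISS | VC [31]
  [8] addr=0x58 blk=11 s=3: L1-HIT | VC [31]
  [9] addr=0xfe blk=31 s=3: VC-HIT | VC [11]
  [10] addr=0x2e blk=5 s=1: MISS | VC [11]
  [11] addr=0x48 blk=9 s=1: MISS | VC [11, 5]
  [12] addr=0x2d blk=5 s=1: VC-HIT | VC [11, 9]

SEQ = [MISS, L1-HIT, L1-HIT, L1-HIT, L1-HIT, L1-HIT, L1-HIT, MISS, L1-HIT, VC-HIT, MISS, MISS, VC-HIT]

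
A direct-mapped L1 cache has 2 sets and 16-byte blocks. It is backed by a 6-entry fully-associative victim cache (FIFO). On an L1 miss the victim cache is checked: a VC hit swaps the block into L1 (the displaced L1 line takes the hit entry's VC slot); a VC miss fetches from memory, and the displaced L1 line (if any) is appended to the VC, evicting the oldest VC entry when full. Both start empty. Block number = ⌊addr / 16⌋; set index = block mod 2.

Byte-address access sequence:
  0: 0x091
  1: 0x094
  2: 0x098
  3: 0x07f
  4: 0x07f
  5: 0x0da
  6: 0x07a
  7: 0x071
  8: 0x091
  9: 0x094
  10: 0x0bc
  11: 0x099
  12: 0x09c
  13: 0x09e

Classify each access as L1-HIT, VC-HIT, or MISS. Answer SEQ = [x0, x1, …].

0: 0x91 (blk 9, set 1) → MISS  vc=[]
1: 0x94 (blk 9, set 1) → L1-HIT  vc=[]
2: 0x98 (blk 9, set 1) → L1-HIT  vc=[]
3: 0x7f (blk 7, set 1) → MISS  vc=[9]
4: 0x7f (blk 7, set 1) → L1-HIT  vc=[9]
5: 0xda (blk 13, set 1) → MISS  vc=[9, 7]
6: 0x7a (blk 7, set 1) → VC-HIT  vc=[9, 13]
7: 0x71 (blk 7, set 1) → L1-HIT  vc=[9, 13]
8: 0x91 (blk 9, set 1) → VC-HIT  vc=[7, 13]
9: 0x94 (blk 9, set 1) → L1-HIT  vc=[7, 13]
10: 0xbc (blk 11, set 1) → MISS  vc=[7, 13, 9]
11: 0x99 (blk 9, set 1) → VC-HIT  vc=[7, 13, 11]
12: 0x9c (blk 9, set 1) → L1-HIT  vc=[7, 13, 11]
13: 0x9e (blk 9, set 1) → L1-HIT  vc=[7, 13, 11]

SEQ = [MISS, L1-HIT, L1-HIT, MISS, L1-HIT, MISS, VC-HIT, L1-HIT, VC-HIT, L1-HIT, MISS, VC-HIT, L1-HIT, L1-HIT]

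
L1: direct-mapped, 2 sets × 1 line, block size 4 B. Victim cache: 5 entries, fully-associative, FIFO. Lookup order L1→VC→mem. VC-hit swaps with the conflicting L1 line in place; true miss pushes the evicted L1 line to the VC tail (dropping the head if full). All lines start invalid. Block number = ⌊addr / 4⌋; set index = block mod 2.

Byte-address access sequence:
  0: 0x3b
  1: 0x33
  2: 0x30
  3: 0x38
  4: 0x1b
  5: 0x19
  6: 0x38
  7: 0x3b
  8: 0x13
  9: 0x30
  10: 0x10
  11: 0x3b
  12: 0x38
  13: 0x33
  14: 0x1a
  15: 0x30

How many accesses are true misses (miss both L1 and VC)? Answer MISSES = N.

MISSES = 4

#0 0x3b→b14/s0 MISS; vc=[]
#1 0x33→b12/s0 MISS; vc=[14]
#2 0x30→b12/s0 L1-HIT; vc=[14]
#3 0x38→b14/s0 VC-HIT; vc=[12]
#4 0x1b→b6/s0 MISS; vc=[12,14]
#5 0x19→b6/s0 L1-HIT; vc=[12,14]
#6 0x38→b14/s0 VC-HIT; vc=[12,6]
#7 0x3b→b14/s0 L1-HIT; vc=[12,6]
#8 0x13→b4/s0 MISS; vc=[12,6,14]
#9 0x30→b12/s0 VC-HIT; vc=[4,6,14]
#10 0x10→b4/s0 VC-HIT; vc=[12,6,14]
#11 0x3b→b14/s0 VC-HIT; vc=[12,6,4]
#12 0x38→b14/s0 L1-HIT; vc=[12,6,4]
#13 0x33→b12/s0 VC-HIT; vc=[14,6,4]
#14 0x1a→b6/s0 VC-HIT; vc=[14,12,4]
#15 0x30→b12/s0 VC-HIT; vc=[14,6,4]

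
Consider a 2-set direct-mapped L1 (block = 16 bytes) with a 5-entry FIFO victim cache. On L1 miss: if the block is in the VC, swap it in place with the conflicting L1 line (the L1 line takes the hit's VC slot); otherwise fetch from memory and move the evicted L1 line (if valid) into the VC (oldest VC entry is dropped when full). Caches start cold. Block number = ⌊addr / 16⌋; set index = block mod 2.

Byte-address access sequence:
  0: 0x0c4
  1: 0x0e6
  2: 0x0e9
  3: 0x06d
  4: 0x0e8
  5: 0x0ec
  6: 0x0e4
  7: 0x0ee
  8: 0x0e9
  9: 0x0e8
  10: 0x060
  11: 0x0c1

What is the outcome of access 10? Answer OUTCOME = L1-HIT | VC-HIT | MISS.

#0 0xc4→b12/s0 MISS; vc=[]
#1 0xe6→b14/s0 MISS; vc=[12]
#2 0xe9→b14/s0 L1-HIT; vc=[12]
#3 0x6d→b6/s0 MISS; vc=[12,14]
#4 0xe8→b14/s0 VC-HIT; vc=[12,6]
#5 0xec→b14/s0 L1-HIT; vc=[12,6]
#6 0xe4→b14/s0 L1-HIT; vc=[12,6]
#7 0xee→b14/s0 L1-HIT; vc=[12,6]
#8 0xe9→b14/s0 L1-HIT; vc=[12,6]
#9 0xe8→b14/s0 L1-HIT; vc=[12,6]
#10 0x60→b6/s0 VC-HIT; vc=[12,14]
#11 0xc1→b12/s0 VC-HIT; vc=[6,14]

OUTCOME = VC-HIT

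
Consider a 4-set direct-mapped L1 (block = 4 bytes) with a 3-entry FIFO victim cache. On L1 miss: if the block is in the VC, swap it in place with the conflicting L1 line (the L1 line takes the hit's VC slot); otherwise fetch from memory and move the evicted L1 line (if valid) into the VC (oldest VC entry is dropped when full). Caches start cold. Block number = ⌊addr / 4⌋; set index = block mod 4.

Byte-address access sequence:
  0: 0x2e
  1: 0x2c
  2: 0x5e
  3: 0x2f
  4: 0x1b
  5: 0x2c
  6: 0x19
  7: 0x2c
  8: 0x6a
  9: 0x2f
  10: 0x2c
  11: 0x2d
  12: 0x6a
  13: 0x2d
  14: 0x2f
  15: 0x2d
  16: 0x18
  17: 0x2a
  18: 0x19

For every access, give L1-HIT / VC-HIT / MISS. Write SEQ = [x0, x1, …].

SEQ = [MISS, L1-HIT, MISS, VC-HIT, MISS, L1-HIT, L1-HIT, L1-HIT, MISS, L1-HIT, L1-HIT, L1-HIT, L1-HIT, L1-HIT, L1-HIT, L1-HIT, VC-HIT, MISS, VC-HIT]

  [0] addr=0x2e blk=11 s=3: MISS | VC []
  [1] addr=0x2c blk=11 s=3: L1-HIT | VC []
  [2] addr=0x5e blk=23 s=3: MISS | VC [11]
  [3] addr=0x2f blk=11 s=3: VC-HIT | VC [23]
  [4] addr=0x1b blk=6 s=2: MISS | VC [23]
  [5] addr=0x2c blk=11 s=3: L1-HIT | VC [23]
  [6] addr=0x19 blk=6 s=2: L1-HIT | VC [23]
  [7] addr=0x2c blk=11 s=3: L1-HIT | VC [23]
  [8] addr=0x6a blk=26 s=2: MISS | VC [23, 6]
  [9] addr=0x2f blk=11 s=3: L1-HIT | VC [23, 6]
  [10] addr=0x2c blk=11 s=3: L1-HIT | VC [23, 6]
  [11] addr=0x2d blk=11 s=3: L1-HIT | VC [23, 6]
  [12] addr=0x6a blk=26 s=2: L1-HIT | VC [23, 6]
  [13] addr=0x2d blk=11 s=3: L1-HIT | VC [23, 6]
  [14] addr=0x2f blk=11 s=3: L1-HIT | VC [23, 6]
  [15] addr=0x2d blk=11 s=3: L1-HIT | VC [23, 6]
  [16] addr=0x18 blk=6 s=2: VC-HIT | VC [23, 26]
  [17] addr=0x2a blk=10 s=2: MISS | VC [23, 26, 6]
  [18] addr=0x19 blk=6 s=2: VC-HIT | VC [23, 26, 10]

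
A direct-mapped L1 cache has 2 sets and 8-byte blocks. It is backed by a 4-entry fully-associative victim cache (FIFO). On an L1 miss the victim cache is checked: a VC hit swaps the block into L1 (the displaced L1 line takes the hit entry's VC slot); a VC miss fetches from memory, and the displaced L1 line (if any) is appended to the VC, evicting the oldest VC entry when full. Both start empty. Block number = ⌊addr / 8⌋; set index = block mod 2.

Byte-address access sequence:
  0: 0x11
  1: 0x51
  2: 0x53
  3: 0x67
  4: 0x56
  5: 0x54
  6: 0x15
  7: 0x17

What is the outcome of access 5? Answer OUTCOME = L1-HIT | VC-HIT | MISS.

OUTCOME = L1-HIT

  [0] addr=0x11 blk=2 s=0: MISS | VC []
  [1] addr=0x51 blk=10 s=0: MISS | VC [2]
  [2] addr=0x53 blk=10 s=0: L1-HIT | VC [2]
  [3] addr=0x67 blk=12 s=0: MISS | VC [2, 10]
  [4] addr=0x56 blk=10 s=0: VC-HIT | VC [2, 12]
  [5] addr=0x54 blk=10 s=0: L1-HIT | VC [2, 12]
  [6] addr=0x15 blk=2 s=0: VC-HIT | VC [10, 12]
  [7] addr=0x17 blk=2 s=0: L1-HIT | VC [10, 12]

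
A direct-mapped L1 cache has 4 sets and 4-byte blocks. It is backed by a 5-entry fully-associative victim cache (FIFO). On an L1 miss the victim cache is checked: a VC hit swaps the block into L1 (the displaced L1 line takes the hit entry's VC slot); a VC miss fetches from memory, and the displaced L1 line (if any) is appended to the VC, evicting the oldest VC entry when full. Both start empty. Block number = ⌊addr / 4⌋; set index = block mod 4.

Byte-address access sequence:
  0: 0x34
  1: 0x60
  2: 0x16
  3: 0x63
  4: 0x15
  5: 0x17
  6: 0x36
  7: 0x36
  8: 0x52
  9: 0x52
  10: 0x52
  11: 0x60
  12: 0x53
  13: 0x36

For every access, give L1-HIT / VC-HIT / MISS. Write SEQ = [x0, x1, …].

  [0] addr=0x34 blk=13 s=1: MISS | VC []
  [1] addr=0x60 blk=24 s=0: MISS | VC []
  [2] addr=0x16 blk=5 s=1: MISS | VC [13]
  [3] addr=0x63 blk=24 s=0: L1-HIT | VC [13]
  [4] addr=0x15 blk=5 s=1: L1-HIT | VC [13]
  [5] addr=0x17 blk=5 s=1: L1-HIT | VC [13]
  [6] addr=0x36 blk=13 s=1: VC-HIT | VC [5]
  [7] addr=0x36 blk=13 s=1: L1-HIT | VC [5]
  [8] addr=0x52 blk=20 s=0: MISS | VC [5, 24]
  [9] addr=0x52 blk=20 s=0: L1-HIT | VC [5, 24]
  [10] addr=0x52 blk=20 s=0: L1-HIT | VC [5, 24]
  [11] addr=0x60 blk=24 s=0: VC-HIT | VC [5, 20]
  [12] addr=0x53 blk=20 s=0: VC-HIT | VC [5, 24]
  [13] addr=0x36 blk=13 s=1: L1-HIT | VC [5, 24]

SEQ = [MISS, MISS, MISS, L1-HIT, L1-HIT, L1-HIT, VC-HIT, L1-HIT, MISS, L1-HIT, L1-HIT, VC-HIT, VC-HIT, L1-HIT]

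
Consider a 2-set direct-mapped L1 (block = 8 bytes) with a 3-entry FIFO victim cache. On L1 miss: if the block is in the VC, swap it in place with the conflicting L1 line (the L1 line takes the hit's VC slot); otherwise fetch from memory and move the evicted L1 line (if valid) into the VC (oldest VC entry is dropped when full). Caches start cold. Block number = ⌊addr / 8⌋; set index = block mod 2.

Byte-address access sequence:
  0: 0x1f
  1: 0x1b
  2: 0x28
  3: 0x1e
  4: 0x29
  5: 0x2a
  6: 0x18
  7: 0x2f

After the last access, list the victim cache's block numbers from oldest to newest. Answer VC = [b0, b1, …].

  [0] addr=0x1f blk=3 s=1: MISS | VC []
  [1] addr=0x1b blk=3 s=1: L1-HIT | VC []
  [2] addr=0x28 blk=5 s=1: MISS | VC [3]
  [3] addr=0x1e blk=3 s=1: VC-HIT | VC [5]
  [4] addr=0x29 blk=5 s=1: VC-HIT | VC [3]
  [5] addr=0x2a blk=5 s=1: L1-HIT | VC [3]
  [6] addr=0x18 blk=3 s=1: VC-HIT | VC [5]
  [7] addr=0x2f blk=5 s=1: VC-HIT | VC [3]

VC = [3]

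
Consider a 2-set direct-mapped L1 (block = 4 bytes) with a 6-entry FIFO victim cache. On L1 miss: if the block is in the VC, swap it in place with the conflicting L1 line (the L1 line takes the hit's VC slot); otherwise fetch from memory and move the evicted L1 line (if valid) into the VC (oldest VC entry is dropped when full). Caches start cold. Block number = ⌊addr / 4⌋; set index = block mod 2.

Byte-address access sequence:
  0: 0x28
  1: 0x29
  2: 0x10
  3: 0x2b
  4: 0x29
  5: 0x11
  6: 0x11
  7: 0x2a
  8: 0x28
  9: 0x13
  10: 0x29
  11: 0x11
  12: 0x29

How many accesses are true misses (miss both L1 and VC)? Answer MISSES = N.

  [0] addr=0x28 blk=10 s=0: MISS | VC []
  [1] addr=0x29 blk=10 s=0: L1-HIT | VC []
  [2] addr=0x10 blk=4 s=0: MISS | VC [10]
  [3] addr=0x2b blk=10 s=0: VC-HIT | VC [4]
  [4] addr=0x29 blk=10 s=0: L1-HIT | VC [4]
  [5] addr=0x11 blk=4 s=0: VC-HIT | VC [10]
  [6] addr=0x11 blk=4 s=0: L1-HIT | VC [10]
  [7] addr=0x2a blk=10 s=0: VC-HIT | VC [4]
  [8] addr=0x28 blk=10 s=0: L1-HIT | VC [4]
  [9] addr=0x13 blk=4 s=0: VC-HIT | VC [10]
  [10] addr=0x29 blk=10 s=0: VC-HIT | VC [4]
  [11] addr=0x11 blk=4 s=0: VC-HIT | VC [10]
  [12] addr=0x29 blk=10 s=0: VC-HIT | VC [4]

MISSES = 2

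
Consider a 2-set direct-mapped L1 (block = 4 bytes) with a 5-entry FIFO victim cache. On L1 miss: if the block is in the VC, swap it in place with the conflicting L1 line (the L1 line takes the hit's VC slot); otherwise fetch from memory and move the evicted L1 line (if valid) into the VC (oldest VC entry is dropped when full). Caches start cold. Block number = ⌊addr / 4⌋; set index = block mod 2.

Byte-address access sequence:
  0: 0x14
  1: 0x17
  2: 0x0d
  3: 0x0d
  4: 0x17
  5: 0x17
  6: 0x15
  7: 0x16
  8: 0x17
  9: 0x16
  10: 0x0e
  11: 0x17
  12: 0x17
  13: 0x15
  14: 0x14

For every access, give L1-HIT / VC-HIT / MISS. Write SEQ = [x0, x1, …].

SEQ = [MISS, L1-HIT, MISS, L1-HIT, VC-HIT, L1-HIT, L1-HIT, L1-HIT, L1-HIT, L1-HIT, VC-HIT, VC-HIT, L1-HIT, L1-HIT, L1-HIT]

0: 0x14 (blk 5, set 1) → MISS  vc=[]
1: 0x17 (blk 5, set 1) → L1-HIT  vc=[]
2: 0xd (blk 3, set 1) → MISS  vc=[5]
3: 0xd (blk 3, set 1) → L1-HIT  vc=[5]
4: 0x17 (blk 5, set 1) → VC-HIT  vc=[3]
5: 0x17 (blk 5, set 1) → L1-HIT  vc=[3]
6: 0x15 (blk 5, set 1) → L1-HIT  vc=[3]
7: 0x16 (blk 5, set 1) → L1-HIT  vc=[3]
8: 0x17 (blk 5, set 1) → L1-HIT  vc=[3]
9: 0x16 (blk 5, set 1) → L1-HIT  vc=[3]
10: 0xe (blk 3, set 1) → VC-HIT  vc=[5]
11: 0x17 (blk 5, set 1) → VC-HIT  vc=[3]
12: 0x17 (blk 5, set 1) → L1-HIT  vc=[3]
13: 0x15 (blk 5, set 1) → L1-HIT  vc=[3]
14: 0x14 (blk 5, set 1) → L1-HIT  vc=[3]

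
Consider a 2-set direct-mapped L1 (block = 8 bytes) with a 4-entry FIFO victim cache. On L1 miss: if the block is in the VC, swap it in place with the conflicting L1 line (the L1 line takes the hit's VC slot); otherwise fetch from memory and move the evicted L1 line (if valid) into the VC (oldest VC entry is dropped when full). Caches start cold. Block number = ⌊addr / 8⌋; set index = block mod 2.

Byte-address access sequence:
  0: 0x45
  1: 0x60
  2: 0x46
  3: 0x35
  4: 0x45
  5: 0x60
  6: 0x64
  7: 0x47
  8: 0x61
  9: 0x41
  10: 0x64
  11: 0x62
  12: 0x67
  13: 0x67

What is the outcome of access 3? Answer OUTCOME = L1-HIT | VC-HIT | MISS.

  [0] addr=0x45 blk=8 s=0: MISS | VC []
  [1] addr=0x60 blk=12 s=0: MISS | VC [8]
  [2] addr=0x46 blk=8 s=0: VC-HIT | VC [12]
  [3] addr=0x35 blk=6 s=0: MISS | VC [12, 8]
  [4] addr=0x45 blk=8 s=0: VC-HIT | VC [12, 6]
  [5] addr=0x60 blk=12 s=0: VC-HIT | VC [8, 6]
  [6] addr=0x64 blk=12 s=0: L1-HIT | VC [8, 6]
  [7] addr=0x47 blk=8 s=0: VC-HIT | VC [12, 6]
  [8] addr=0x61 blk=12 s=0: VC-HIT | VC [8, 6]
  [9] addr=0x41 blk=8 s=0: VC-HIT | VC [12, 6]
  [10] addr=0x64 blk=12 s=0: VC-HIT | VC [8, 6]
  [11] addr=0x62 blk=12 s=0: L1-HIT | VC [8, 6]
  [12] addr=0x67 blk=12 s=0: L1-HIT | VC [8, 6]
  [13] addr=0x67 blk=12 s=0: L1-HIT | VC [8, 6]

OUTCOME = MISS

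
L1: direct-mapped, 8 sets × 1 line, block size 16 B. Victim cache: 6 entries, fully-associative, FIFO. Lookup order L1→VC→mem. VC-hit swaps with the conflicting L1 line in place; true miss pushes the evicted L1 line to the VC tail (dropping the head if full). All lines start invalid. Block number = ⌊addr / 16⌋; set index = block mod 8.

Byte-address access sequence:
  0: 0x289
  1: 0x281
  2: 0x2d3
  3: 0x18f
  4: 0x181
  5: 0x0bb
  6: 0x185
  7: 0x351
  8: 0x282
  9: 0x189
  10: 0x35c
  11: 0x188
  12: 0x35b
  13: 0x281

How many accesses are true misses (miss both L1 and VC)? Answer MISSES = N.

MISSES = 5

0: 0x289 (blk 40, set 0) → MISS  vc=[]
1: 0x281 (blk 40, set 0) → L1-HIT  vc=[]
2: 0x2d3 (blk 45, set 5) → MISS  vc=[]
3: 0x18f (blk 24, set 0) → MISS  vc=[40]
4: 0x181 (blk 24, set 0) → L1-HIT  vc=[40]
5: 0xbb (blk 11, set 3) → MISS  vc=[40]
6: 0x185 (blk 24, set 0) → L1-HIT  vc=[40]
7: 0x351 (blk 53, set 5) → MISS  vc=[40, 45]
8: 0x282 (blk 40, set 0) → VC-HIT  vc=[24, 45]
9: 0x189 (blk 24, set 0) → VC-HIT  vc=[40, 45]
10: 0x35c (blk 53, set 5) → L1-HIT  vc=[40, 45]
11: 0x188 (blk 24, set 0) → L1-HIT  vc=[40, 45]
12: 0x35b (blk 53, set 5) → L1-HIT  vc=[40, 45]
13: 0x281 (blk 40, set 0) → VC-HIT  vc=[24, 45]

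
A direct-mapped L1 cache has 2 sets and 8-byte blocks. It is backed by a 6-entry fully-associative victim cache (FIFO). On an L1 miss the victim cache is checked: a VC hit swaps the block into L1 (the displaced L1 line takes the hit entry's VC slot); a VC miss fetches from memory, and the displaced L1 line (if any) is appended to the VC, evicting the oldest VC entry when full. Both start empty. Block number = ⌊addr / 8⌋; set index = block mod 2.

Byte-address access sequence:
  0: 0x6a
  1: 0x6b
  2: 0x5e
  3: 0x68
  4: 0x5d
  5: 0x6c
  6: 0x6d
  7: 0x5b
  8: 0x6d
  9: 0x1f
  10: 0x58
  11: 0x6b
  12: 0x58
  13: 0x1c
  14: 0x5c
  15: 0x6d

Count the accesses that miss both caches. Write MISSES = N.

0: 0x6a (blk 13, set 1) → MISS  vc=[]
1: 0x6b (blk 13, set 1) → L1-HIT  vc=[]
2: 0x5e (blk 11, set 1) → MISS  vc=[13]
3: 0x68 (blk 13, set 1) → VC-HIT  vc=[11]
4: 0x5d (blk 11, set 1) → VC-HIT  vc=[13]
5: 0x6c (blk 13, set 1) → VC-HIT  vc=[11]
6: 0x6d (blk 13, set 1) → L1-HIT  vc=[11]
7: 0x5b (blk 11, set 1) → VC-HIT  vc=[13]
8: 0x6d (blk 13, set 1) → VC-HIT  vc=[11]
9: 0x1f (blk 3, set 1) → MISS  vc=[11, 13]
10: 0x58 (blk 11, set 1) → VC-HIT  vc=[3, 13]
11: 0x6b (blk 13, set 1) → VC-HIT  vc=[3, 11]
12: 0x58 (blk 11, set 1) → VC-HIT  vc=[3, 13]
13: 0x1c (blk 3, set 1) → VC-HIT  vc=[11, 13]
14: 0x5c (blk 11, set 1) → VC-HIT  vc=[3, 13]
15: 0x6d (blk 13, set 1) → VC-HIT  vc=[3, 11]

MISSES = 3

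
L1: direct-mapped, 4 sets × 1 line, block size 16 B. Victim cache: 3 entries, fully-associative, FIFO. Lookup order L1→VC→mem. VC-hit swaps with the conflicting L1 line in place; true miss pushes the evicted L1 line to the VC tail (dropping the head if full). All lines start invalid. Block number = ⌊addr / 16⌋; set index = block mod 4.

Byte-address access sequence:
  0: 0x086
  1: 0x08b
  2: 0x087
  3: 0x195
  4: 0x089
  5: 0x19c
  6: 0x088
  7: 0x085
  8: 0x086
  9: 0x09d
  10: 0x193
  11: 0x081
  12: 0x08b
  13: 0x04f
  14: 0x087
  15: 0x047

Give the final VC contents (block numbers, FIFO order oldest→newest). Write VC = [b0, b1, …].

#0 0x86→b8/s0 MISS; vc=[]
#1 0x8b→b8/s0 L1-HIT; vc=[]
#2 0x87→b8/s0 L1-HIT; vc=[]
#3 0x195→b25/s1 MISS; vc=[]
#4 0x89→b8/s0 L1-HIT; vc=[]
#5 0x19c→b25/s1 L1-HIT; vc=[]
#6 0x88→b8/s0 L1-HIT; vc=[]
#7 0x85→b8/s0 L1-HIT; vc=[]
#8 0x86→b8/s0 L1-HIT; vc=[]
#9 0x9d→b9/s1 MISS; vc=[25]
#10 0x193→b25/s1 VC-HIT; vc=[9]
#11 0x81→b8/s0 L1-HIT; vc=[9]
#12 0x8b→b8/s0 L1-HIT; vc=[9]
#13 0x4f→b4/s0 MISS; vc=[9,8]
#14 0x87→b8/s0 VC-HIT; vc=[9,4]
#15 0x47→b4/s0 VC-HIT; vc=[9,8]

VC = [9, 8]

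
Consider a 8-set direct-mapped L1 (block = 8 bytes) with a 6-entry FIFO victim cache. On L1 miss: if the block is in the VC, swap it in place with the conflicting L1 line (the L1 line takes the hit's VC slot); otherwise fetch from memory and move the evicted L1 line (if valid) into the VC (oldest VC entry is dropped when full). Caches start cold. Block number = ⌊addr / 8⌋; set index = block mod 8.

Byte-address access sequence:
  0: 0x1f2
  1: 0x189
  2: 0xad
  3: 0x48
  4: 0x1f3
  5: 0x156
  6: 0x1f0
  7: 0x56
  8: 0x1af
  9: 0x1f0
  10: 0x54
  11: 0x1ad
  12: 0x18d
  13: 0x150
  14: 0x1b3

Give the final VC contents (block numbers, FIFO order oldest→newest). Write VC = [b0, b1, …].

#0 0x1f2→b62/s6 MISS; vc=[]
#1 0x189→b49/s1 MISS; vc=[]
#2 0xad→b21/s5 MISS; vc=[]
#3 0x48→b9/s1 MISS; vc=[49]
#4 0x1f3→b62/s6 L1-HIT; vc=[49]
#5 0x156→b42/s2 MISS; vc=[49]
#6 0x1f0→b62/s6 L1-HIT; vc=[49]
#7 0x56→b10/s2 MISS; vc=[49,42]
#8 0x1af→b53/s5 MISS; vc=[49,42,21]
#9 0x1f0→b62/s6 L1-HIT; vc=[49,42,21]
#10 0x54→b10/s2 L1-HIT; vc=[49,42,21]
#11 0x1ad→b53/s5 L1-HIT; vc=[49,42,21]
#12 0x18d→b49/s1 VC-HIT; vc=[9,42,21]
#13 0x150→b42/s2 VC-HIT; vc=[9,10,21]
#14 0x1b3→b54/s6 MISS; vc=[9,10,21,62]

VC = [9, 10, 21, 62]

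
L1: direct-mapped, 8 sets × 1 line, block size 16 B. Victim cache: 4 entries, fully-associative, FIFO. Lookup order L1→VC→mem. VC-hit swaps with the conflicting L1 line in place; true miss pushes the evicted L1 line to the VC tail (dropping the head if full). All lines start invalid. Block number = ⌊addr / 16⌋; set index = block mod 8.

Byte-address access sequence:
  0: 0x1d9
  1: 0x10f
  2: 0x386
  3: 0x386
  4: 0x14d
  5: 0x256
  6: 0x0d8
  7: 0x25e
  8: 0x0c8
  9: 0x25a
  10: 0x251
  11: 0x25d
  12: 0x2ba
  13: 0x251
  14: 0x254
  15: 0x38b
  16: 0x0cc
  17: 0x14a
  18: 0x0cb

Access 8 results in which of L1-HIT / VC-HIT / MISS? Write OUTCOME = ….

#0 0x1d9→b29/s5 MISS; vc=[]
#1 0x10f→b16/s0 MISS; vc=[]
#2 0x386→b56/s0 MISS; vc=[16]
#3 0x386→b56/s0 L1-HIT; vc=[16]
#4 0x14d→b20/s4 MISS; vc=[16]
#5 0x256→b37/s5 MISS; vc=[16,29]
#6 0xd8→b13/s5 MISS; vc=[16,29,37]
#7 0x25e→b37/s5 VC-HIT; vc=[16,29,13]
#8 0xc8→b12/s4 MISS; vc=[16,29,13,20]
#9 0x25a→b37/s5 L1-HIT; vc=[16,29,13,20]
#10 0x251→b37/s5 L1-HIT; vc=[16,29,13,20]
#11 0x25d→b37/s5 L1-HIT; vc=[16,29,13,20]
#12 0x2ba→b43/s3 MISS; vc=[16,29,13,20]
#13 0x251→b37/s5 L1-HIT; vc=[16,29,13,20]
#14 0x254→b37/s5 L1-HIT; vc=[16,29,13,20]
#15 0x38b→b56/s0 L1-HIT; vc=[16,29,13,20]
#16 0xcc→b12/s4 L1-HIT; vc=[16,29,13,20]
#17 0x14a→b20/s4 VC-HIT; vc=[16,29,13,12]
#18 0xcb→b12/s4 VC-HIT; vc=[16,29,13,20]

OUTCOME = MISS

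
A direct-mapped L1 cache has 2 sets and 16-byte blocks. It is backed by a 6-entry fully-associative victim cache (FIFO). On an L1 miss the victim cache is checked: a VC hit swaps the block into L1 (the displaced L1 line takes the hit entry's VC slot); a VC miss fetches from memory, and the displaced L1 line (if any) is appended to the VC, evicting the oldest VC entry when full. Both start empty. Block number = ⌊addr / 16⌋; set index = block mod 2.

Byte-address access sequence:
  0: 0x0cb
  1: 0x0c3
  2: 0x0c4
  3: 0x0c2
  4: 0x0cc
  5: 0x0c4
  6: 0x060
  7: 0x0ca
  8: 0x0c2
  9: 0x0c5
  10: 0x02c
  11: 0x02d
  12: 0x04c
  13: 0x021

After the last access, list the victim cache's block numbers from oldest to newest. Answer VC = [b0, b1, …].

VC = [6, 12, 4]

0: 0xcb (blk 12, set 0) → MISS  vc=[]
1: 0xc3 (blk 12, set 0) → L1-HIT  vc=[]
2: 0xc4 (blk 12, set 0) → L1-HIT  vc=[]
3: 0xc2 (blk 12, set 0) → L1-HIT  vc=[]
4: 0xcc (blk 12, set 0) → L1-HIT  vc=[]
5: 0xc4 (blk 12, set 0) → L1-HIT  vc=[]
6: 0x60 (blk 6, set 0) → MISS  vc=[12]
7: 0xca (blk 12, set 0) → VC-HIT  vc=[6]
8: 0xc2 (blk 12, set 0) → L1-HIT  vc=[6]
9: 0xc5 (blk 12, set 0) → L1-HIT  vc=[6]
10: 0x2c (blk 2, set 0) → MISS  vc=[6, 12]
11: 0x2d (blk 2, set 0) → L1-HIT  vc=[6, 12]
12: 0x4c (blk 4, set 0) → MISS  vc=[6, 12, 2]
13: 0x21 (blk 2, set 0) → VC-HIT  vc=[6, 12, 4]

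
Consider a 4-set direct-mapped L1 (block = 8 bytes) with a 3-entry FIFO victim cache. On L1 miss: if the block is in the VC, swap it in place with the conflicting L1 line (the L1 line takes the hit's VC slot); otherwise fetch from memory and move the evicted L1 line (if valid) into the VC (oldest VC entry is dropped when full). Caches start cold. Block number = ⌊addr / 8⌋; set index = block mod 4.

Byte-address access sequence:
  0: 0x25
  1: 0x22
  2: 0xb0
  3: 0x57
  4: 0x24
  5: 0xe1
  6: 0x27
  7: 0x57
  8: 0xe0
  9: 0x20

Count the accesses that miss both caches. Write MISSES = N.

0: 0x25 (blk 4, set 0) → MISS  vc=[]
1: 0x22 (blk 4, set 0) → L1-HIT  vc=[]
2: 0xb0 (blk 22, set 2) → MISS  vc=[]
3: 0x57 (blk 10, set 2) → MISS  vc=[22]
4: 0x24 (blk 4, set 0) → L1-HIT  vc=[22]
5: 0xe1 (blk 28, set 0) → MISS  vc=[22, 4]
6: 0x27 (blk 4, set 0) → VC-HIT  vc=[22, 28]
7: 0x57 (blk 10, set 2) → L1-HIT  vc=[22, 28]
8: 0xe0 (blk 28, set 0) → VC-HIT  vc=[22, 4]
9: 0x20 (blk 4, set 0) → VC-HIT  vc=[22, 28]

MISSES = 4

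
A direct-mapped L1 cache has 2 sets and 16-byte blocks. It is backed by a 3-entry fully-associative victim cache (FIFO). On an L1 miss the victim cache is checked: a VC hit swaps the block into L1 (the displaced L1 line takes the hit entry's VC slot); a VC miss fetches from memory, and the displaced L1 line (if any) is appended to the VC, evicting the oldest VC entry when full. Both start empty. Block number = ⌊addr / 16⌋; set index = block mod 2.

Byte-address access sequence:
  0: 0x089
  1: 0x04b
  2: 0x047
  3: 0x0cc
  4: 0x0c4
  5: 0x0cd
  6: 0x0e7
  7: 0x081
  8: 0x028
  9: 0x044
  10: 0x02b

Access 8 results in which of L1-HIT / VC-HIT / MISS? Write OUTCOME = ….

#0 0x89→b8/s0 MISS; vc=[]
#1 0x4b→b4/s0 MISS; vc=[8]
#2 0x47→b4/s0 L1-HIT; vc=[8]
#3 0xcc→b12/s0 MISS; vc=[8,4]
#4 0xc4→b12/s0 L1-HIT; vc=[8,4]
#5 0xcd→b12/s0 L1-HIT; vc=[8,4]
#6 0xe7→b14/s0 MISS; vc=[8,4,12]
#7 0x81→b8/s0 VC-HIT; vc=[14,4,12]
#8 0x28→b2/s0 MISS; vc=[4,12,8]
#9 0x44→b4/s0 VC-HIT; vc=[2,12,8]
#10 0x2b→b2/s0 VC-HIT; vc=[4,12,8]

OUTCOME = MISS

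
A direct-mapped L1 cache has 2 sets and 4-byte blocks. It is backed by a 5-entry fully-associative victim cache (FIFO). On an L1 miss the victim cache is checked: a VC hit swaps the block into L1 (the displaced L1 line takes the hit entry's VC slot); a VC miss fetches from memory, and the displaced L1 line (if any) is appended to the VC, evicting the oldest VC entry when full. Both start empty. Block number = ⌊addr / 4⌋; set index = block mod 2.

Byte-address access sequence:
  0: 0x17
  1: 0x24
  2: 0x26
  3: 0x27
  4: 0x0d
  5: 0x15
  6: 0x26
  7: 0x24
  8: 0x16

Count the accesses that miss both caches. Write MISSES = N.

  [0] addr=0x17 blk=5 s=1: MISS | VC []
  [1] addr=0x24 blk=9 s=1: MISS | VC [5]
  [2] addr=0x26 blk=9 s=1: L1-HIT | VC [5]
  [3] addr=0x27 blk=9 s=1: L1-HIT | VC [5]
  [4] addr=0xd blk=3 s=1: MISS | VC [5, 9]
  [5] addr=0x15 blk=5 s=1: VC-HIT | VC [3, 9]
  [6] addr=0x26 blk=9 s=1: VC-HIT | VC [3, 5]
  [7] addr=0x24 blk=9 s=1: L1-HIT | VC [3, 5]
  [8] addr=0x16 blk=5 s=1: VC-HIT | VC [3, 9]

MISSES = 3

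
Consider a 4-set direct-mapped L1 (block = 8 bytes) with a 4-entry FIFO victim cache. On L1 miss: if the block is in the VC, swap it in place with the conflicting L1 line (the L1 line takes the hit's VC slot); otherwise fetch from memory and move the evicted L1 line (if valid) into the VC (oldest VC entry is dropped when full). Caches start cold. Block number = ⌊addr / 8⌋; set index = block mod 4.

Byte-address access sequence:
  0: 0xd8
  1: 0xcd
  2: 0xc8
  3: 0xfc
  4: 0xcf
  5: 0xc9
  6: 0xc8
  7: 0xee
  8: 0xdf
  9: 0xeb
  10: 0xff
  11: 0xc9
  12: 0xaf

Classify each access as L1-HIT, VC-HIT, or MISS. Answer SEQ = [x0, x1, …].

SEQ = [MISS, MISS, L1-HIT, MISS, L1-HIT, L1-HIT, L1-HIT, MISS, VC-HIT, L1-HIT, VC-HIT, VC-HIT, MISS]

#0 0xd8→b27/s3 MISS; vc=[]
#1 0xcd→b25/s1 MISS; vc=[]
#2 0xc8→b25/s1 L1-HIT; vc=[]
#3 0xfc→b31/s3 MISS; vc=[27]
#4 0xcf→b25/s1 L1-HIT; vc=[27]
#5 0xc9→b25/s1 L1-HIT; vc=[27]
#6 0xc8→b25/s1 L1-HIT; vc=[27]
#7 0xee→b29/s1 MISS; vc=[27,25]
#8 0xdf→b27/s3 VC-HIT; vc=[31,25]
#9 0xeb→b29/s1 L1-HIT; vc=[31,25]
#10 0xff→b31/s3 VC-HIT; vc=[27,25]
#11 0xc9→b25/s1 VC-HIT; vc=[27,29]
#12 0xaf→b21/s1 MISS; vc=[27,29,25]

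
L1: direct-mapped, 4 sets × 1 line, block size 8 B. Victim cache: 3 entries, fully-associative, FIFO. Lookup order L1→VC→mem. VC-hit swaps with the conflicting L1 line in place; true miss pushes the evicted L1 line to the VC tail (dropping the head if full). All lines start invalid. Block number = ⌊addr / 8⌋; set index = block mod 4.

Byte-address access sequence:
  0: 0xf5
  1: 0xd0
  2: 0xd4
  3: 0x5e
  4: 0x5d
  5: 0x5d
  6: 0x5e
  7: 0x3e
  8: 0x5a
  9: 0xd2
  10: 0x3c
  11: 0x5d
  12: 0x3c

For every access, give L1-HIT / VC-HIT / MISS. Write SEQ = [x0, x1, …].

SEQ = [MISS, MISS, L1-HIT, MISS, L1-HIT, L1-HIT, L1-HIT, MISS, VC-HIT, L1-HIT, VC-HIT, VC-HIT, VC-HIT]

0: 0xf5 (blk 30, set 2) → MISS  vc=[]
1: 0xd0 (blk 26, set 2) → MISS  vc=[30]
2: 0xd4 (blk 26, set 2) → L1-HIT  vc=[30]
3: 0x5e (blk 11, set 3) → MISS  vc=[30]
4: 0x5d (blk 11, set 3) → L1-HIT  vc=[30]
5: 0x5d (blk 11, set 3) → L1-HIT  vc=[30]
6: 0x5e (blk 11, set 3) → L1-HIT  vc=[30]
7: 0x3e (blk 7, set 3) → MISS  vc=[30, 11]
8: 0x5a (blk 11, set 3) → VC-HIT  vc=[30, 7]
9: 0xd2 (blk 26, set 2) → L1-HIT  vc=[30, 7]
10: 0x3c (blk 7, set 3) → VC-HIT  vc=[30, 11]
11: 0x5d (blk 11, set 3) → VC-HIT  vc=[30, 7]
12: 0x3c (blk 7, set 3) → VC-HIT  vc=[30, 11]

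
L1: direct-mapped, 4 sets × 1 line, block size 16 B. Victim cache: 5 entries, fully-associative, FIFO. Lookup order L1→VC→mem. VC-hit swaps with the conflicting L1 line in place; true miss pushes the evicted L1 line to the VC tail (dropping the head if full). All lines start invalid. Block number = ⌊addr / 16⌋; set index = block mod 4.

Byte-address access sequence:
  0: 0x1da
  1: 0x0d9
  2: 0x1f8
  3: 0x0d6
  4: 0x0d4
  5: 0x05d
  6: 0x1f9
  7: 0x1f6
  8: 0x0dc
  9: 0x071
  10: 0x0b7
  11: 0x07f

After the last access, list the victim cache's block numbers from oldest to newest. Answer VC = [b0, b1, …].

  [0] addr=0x1da blk=29 s=1: MISS | VC []
  [1] addr=0xd9 blk=13 s=1: MISS | VC [29]
  [2] addr=0x1f8 blk=31 s=3: MISS | VC [29]
  [3] addr=0xd6 blk=13 s=1: L1-HIT | VC [29]
  [4] addr=0xd4 blk=13 s=1: L1-HIT | VC [29]
  [5] addr=0x5d blk=5 s=1: MISS | VC [29, 13]
  [6] addr=0x1f9 blk=31 s=3: L1-HIT | VC [29, 13]
  [7] addr=0x1f6 blk=31 s=3: L1-HIT | VC [29, 13]
  [8] addr=0xdc blk=13 s=1: VC-HIT | VC [29, 5]
  [9] addr=0x71 blk=7 s=3: MISS | VC [29, 5, 31]
  [10] addr=0xb7 blk=11 s=3: MISS | VC [29, 5, 31, 7]
  [11] addr=0x7f blk=7 s=3: VC-HIT | VC [29, 5, 31, 11]

VC = [29, 5, 31, 11]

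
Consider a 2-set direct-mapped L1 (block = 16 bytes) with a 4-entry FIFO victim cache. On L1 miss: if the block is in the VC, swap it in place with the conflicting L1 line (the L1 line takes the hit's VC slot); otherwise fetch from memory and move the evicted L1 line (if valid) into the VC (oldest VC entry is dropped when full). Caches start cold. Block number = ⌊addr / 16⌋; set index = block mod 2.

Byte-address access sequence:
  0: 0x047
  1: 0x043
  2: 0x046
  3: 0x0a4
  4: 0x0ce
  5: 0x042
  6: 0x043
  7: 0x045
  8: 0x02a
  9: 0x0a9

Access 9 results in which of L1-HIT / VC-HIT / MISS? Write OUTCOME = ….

OUTCOME = VC-HIT

  [0] addr=0x47 blk=4 s=0: MISS | VC []
  [1] addr=0x43 blk=4 s=0: L1-HIT | VC []
  [2] addr=0x46 blk=4 s=0: L1-HIT | VC []
  [3] addr=0xa4 blk=10 s=0: MISS | VC [4]
  [4] addr=0xce blk=12 s=0: MISS | VC [4, 10]
  [5] addr=0x42 blk=4 s=0: VC-HIT | VC [12, 10]
  [6] addr=0x43 blk=4 s=0: L1-HIT | VC [12, 10]
  [7] addr=0x45 blk=4 s=0: L1-HIT | VC [12, 10]
  [8] addr=0x2a blk=2 s=0: MISS | VC [12, 10, 4]
  [9] addr=0xa9 blk=10 s=0: VC-HIT | VC [12, 2, 4]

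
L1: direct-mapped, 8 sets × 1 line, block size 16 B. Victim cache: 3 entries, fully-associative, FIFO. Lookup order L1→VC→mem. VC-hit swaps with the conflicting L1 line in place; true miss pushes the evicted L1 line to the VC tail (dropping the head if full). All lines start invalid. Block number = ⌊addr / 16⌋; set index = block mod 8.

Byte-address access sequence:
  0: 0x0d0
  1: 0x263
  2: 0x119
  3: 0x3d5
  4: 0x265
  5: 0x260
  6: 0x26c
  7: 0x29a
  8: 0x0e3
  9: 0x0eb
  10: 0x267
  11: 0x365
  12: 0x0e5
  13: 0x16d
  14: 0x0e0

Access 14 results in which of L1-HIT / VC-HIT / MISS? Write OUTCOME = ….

0: 0xd0 (blk 13, set 5) → MISS  vc=[]
1: 0x263 (blk 38, set 6) → MISS  vc=[]
2: 0x119 (blk 17, set 1) → MISS  vc=[]
3: 0x3d5 (blk 61, set 5) → MISS  vc=[13]
4: 0x265 (blk 38, set 6) → L1-HIT  vc=[13]
5: 0x260 (blk 38, set 6) → L1-HIT  vc=[13]
6: 0x26c (blk 38, set 6) → L1-HIT  vc=[13]
7: 0x29a (blk 41, set 1) → MISS  vc=[13, 17]
8: 0xe3 (blk 14, set 6) → MISS  vc=[13, 17, 38]
9: 0xeb (blk 14, set 6) → L1-HIT  vc=[13, 17, 38]
10: 0x267 (blk 38, set 6) → VC-HIT  vc=[13, 17, 14]
11: 0x365 (blk 54, set 6) → MISS  vc=[17, 14, 38]
12: 0xe5 (blk 14, set 6) → VC-HIT  vc=[17, 54, 38]
13: 0x16d (blk 22, set 6) → MISS  vc=[54, 38, 14]
14: 0xe0 (blk 14, set 6) → VC-HIT  vc=[54, 38, 22]

OUTCOME = VC-HIT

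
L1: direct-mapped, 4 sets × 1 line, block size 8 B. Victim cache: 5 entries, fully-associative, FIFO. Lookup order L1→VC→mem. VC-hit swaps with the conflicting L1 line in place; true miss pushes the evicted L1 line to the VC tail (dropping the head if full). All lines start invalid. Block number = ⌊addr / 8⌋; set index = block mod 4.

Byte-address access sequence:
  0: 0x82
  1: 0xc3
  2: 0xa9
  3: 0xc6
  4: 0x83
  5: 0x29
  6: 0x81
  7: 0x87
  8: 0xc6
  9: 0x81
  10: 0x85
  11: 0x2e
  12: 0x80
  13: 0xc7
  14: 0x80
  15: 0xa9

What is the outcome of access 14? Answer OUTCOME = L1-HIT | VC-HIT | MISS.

  [0] addr=0x82 blk=16 s=0: MISS | VC []
  [1] addr=0xc3 blk=24 s=0: MISS | VC [16]
  [2] addr=0xa9 blk=21 s=1: MISS | VC [16]
  [3] addr=0xc6 blk=24 s=0: L1-HIT | VC [16]
  [4] addr=0x83 blk=16 s=0: VC-HIT | VC [24]
  [5] addr=0x29 blk=5 s=1: MISS | VC [24, 21]
  [6] addr=0x81 blk=16 s=0: L1-HIT | VC [24, 21]
  [7] addr=0x87 blk=16 s=0: L1-HIT | VC [24, 21]
  [8] addr=0xc6 blk=24 s=0: VC-HIT | VC [16, 21]
  [9] addr=0x81 blk=16 s=0: VC-HIT | VC [24, 21]
  [10] addr=0x85 blk=16 s=0: L1-HIT | VC [24, 21]
  [11] addr=0x2e blk=5 s=1: L1-HIT | VC [24, 21]
  [12] addr=0x80 blk=16 s=0: L1-HIT | VC [24, 21]
  [13] addr=0xc7 blk=24 s=0: VC-HIT | VC [16, 21]
  [14] addr=0x80 blk=16 s=0: VC-HIT | VC [24, 21]
  [15] addr=0xa9 blk=21 s=1: VC-HIT | VC [24, 5]

OUTCOME = VC-HIT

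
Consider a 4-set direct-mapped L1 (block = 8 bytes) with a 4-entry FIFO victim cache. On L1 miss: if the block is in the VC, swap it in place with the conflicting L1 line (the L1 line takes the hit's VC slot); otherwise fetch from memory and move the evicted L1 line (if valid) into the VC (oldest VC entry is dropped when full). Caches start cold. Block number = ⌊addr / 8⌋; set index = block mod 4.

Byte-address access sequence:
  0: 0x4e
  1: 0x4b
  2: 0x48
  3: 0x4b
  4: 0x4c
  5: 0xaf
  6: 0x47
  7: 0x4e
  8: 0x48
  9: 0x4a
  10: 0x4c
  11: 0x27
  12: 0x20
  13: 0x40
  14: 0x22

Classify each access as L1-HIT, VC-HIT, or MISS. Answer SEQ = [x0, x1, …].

  [0] addr=0x4e blk=9 s=1: MISS | VC []
  [1] addr=0x4b blk=9 s=1: L1-HIT | VC []
  [2] addr=0x48 blk=9 s=1: L1-HIT | VC []
  [3] addr=0x4b blk=9 s=1: L1-HIT | VC []
  [4] addr=0x4c blk=9 s=1: L1-HIT | VC []
  [5] addr=0xaf blk=21 s=1: MISS | VC [9]
  [6] addr=0x47 blk=8 s=0: MISS | VC [9]
  [7] addr=0x4e blk=9 s=1: VC-HIT | VC [21]
  [8] addr=0x48 blk=9 s=1: L1-HIT | VC [21]
  [9] addr=0x4a blk=9 s=1: L1-HIT | VC [21]
  [10] addr=0x4c blk=9 s=1: L1-HIT | VC [21]
  [11] addr=0x27 blk=4 s=0: MISS | VC [21, 8]
  [12] addr=0x20 blk=4 s=0: L1-HIT | VC [21, 8]
  [13] addr=0x40 blk=8 s=0: VC-HIT | VC [21, 4]
  [14] addr=0x22 blk=4 s=0: VC-HIT | VC [21, 8]

SEQ = [MISS, L1-HIT, L1-HIT, L1-HIT, L1-HIT, MISS, MISS, VC-HIT, L1-HIT, L1-HIT, L1-HIT, MISS, L1-HIT, VC-HIT, VC-HIT]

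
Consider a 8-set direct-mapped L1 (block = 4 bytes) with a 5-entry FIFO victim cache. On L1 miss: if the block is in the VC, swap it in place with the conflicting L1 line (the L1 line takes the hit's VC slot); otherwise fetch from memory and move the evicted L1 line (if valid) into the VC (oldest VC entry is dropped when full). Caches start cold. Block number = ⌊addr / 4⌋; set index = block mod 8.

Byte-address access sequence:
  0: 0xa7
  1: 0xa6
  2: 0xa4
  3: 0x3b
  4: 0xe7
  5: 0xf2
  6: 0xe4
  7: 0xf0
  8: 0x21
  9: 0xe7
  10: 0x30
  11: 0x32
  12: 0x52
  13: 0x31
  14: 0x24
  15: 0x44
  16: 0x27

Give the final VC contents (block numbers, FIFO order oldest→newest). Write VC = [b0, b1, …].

VC = [41, 60, 20, 57, 17]

0: 0xa7 (blk 41, set 1) → MISS  vc=[]
1: 0xa6 (blk 41, set 1) → L1-HIT  vc=[]
2: 0xa4 (blk 41, set 1) → L1-HIT  vc=[]
3: 0x3b (blk 14, set 6) → MISS  vc=[]
4: 0xe7 (blk 57, set 1) → MISS  vc=[41]
5: 0xf2 (blk 60, set 4) → MISS  vc=[41]
6: 0xe4 (blk 57, set 1) → L1-HIT  vc=[41]
7: 0xf0 (blk 60, set 4) → L1-HIT  vc=[41]
8: 0x21 (blk 8, set 0) → MISS  vc=[41]
9: 0xe7 (blk 57, set 1) → L1-HIT  vc=[41]
10: 0x30 (blk 12, set 4) → MISS  vc=[41, 60]
11: 0x32 (blk 12, set 4) → L1-HIT  vc=[41, 60]
12: 0x52 (blk 20, set 4) → MISS  vc=[41, 60, 12]
13: 0x31 (blk 12, set 4) → VC-HIT  vc=[41, 60, 20]
14: 0x24 (blk 9, set 1) → MISS  vc=[41, 60, 20, 57]
15: 0x44 (blk 17, set 1) → MISS  vc=[41, 60, 20, 57, 9]
16: 0x27 (blk 9, set 1) → VC-HIT  vc=[41, 60, 20, 57, 17]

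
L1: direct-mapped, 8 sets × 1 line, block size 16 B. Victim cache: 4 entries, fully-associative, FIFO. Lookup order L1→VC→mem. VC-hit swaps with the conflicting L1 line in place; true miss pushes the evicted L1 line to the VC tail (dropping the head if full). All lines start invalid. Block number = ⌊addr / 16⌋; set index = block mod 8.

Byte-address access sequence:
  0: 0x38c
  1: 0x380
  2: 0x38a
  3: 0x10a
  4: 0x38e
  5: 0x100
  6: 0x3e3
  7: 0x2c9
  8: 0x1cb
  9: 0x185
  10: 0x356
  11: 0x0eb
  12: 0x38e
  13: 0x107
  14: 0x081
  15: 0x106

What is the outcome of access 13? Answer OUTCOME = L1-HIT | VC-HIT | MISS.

0: 0x38c (blk 56, set 0) → MISS  vc=[]
1: 0x380 (blk 56, set 0) → L1-HIT  vc=[]
2: 0x38a (blk 56, set 0) → L1-HIT  vc=[]
3: 0x10a (blk 16, set 0) → MISS  vc=[56]
4: 0x38e (blk 56, set 0) → VC-HIT  vc=[16]
5: 0x100 (blk 16, set 0) → VC-HIT  vc=[56]
6: 0x3e3 (blk 62, set 6) → MISS  vc=[56]
7: 0x2c9 (blk 44, set 4) → MISS  vc=[56]
8: 0x1cb (blk 28, set 4) → MISS  vc=[56, 44]
9: 0x185 (blk 24, set 0) → MISS  vc=[56, 44, 16]
10: 0x356 (blk 53, set 5) → MISS  vc=[56, 44, 16]
11: 0xeb (blk 14, set 6) → MISS  vc=[56, 44, 16, 62]
12: 0x38e (blk 56, set 0) → VC-HIT  vc=[24, 44, 16, 62]
13: 0x107 (blk 16, set 0) → VC-HIT  vc=[24, 44, 56, 62]
14: 0x81 (blk 8, set 0) → MISS  vc=[44, 56, 62, 16]
15: 0x106 (blk 16, set 0) → VC-HIT  vc=[44, 56, 62, 8]

OUTCOME = VC-HIT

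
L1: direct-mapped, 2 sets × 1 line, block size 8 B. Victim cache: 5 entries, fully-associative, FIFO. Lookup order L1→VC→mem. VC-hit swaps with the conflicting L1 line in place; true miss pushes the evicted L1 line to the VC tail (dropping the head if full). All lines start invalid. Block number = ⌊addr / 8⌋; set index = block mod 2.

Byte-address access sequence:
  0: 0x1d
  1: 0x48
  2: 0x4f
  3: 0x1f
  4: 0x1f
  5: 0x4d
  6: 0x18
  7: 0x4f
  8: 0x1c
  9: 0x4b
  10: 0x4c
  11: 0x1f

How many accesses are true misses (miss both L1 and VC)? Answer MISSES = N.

MISSES = 2

0: 0x1d (blk 3, set 1) → MISS  vc=[]
1: 0x48 (blk 9, set 1) → MISS  vc=[3]
2: 0x4f (blk 9, set 1) → L1-HIT  vc=[3]
3: 0x1f (blk 3, set 1) → VC-HIT  vc=[9]
4: 0x1f (blk 3, set 1) → L1-HIT  vc=[9]
5: 0x4d (blk 9, set 1) → VC-HIT  vc=[3]
6: 0x18 (blk 3, set 1) → VC-HIT  vc=[9]
7: 0x4f (blk 9, set 1) → VC-HIT  vc=[3]
8: 0x1c (blk 3, set 1) → VC-HIT  vc=[9]
9: 0x4b (blk 9, set 1) → VC-HIT  vc=[3]
10: 0x4c (blk 9, set 1) → L1-HIT  vc=[3]
11: 0x1f (blk 3, set 1) → VC-HIT  vc=[9]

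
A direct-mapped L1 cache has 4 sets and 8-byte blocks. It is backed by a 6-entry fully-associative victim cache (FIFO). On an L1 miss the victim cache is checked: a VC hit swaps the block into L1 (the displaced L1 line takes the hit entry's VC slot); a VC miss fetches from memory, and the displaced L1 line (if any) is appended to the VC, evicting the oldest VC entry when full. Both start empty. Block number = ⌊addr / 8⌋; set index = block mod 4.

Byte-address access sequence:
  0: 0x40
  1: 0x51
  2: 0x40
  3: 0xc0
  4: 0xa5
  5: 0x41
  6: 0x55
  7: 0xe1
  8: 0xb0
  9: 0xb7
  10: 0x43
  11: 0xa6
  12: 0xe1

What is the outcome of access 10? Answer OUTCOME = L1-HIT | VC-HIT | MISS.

OUTCOME = VC-HIT

#0 0x40→b8/s0 MISS; vc=[]
#1 0x51→b10/s2 MISS; vc=[]
#2 0x40→b8/s0 L1-HIT; vc=[]
#3 0xc0→b24/s0 MISS; vc=[8]
#4 0xa5→b20/s0 MISS; vc=[8,24]
#5 0x41→b8/s0 VC-HIT; vc=[20,24]
#6 0x55→b10/s2 L1-HIT; vc=[20,24]
#7 0xe1→b28/s0 MISS; vc=[20,24,8]
#8 0xb0→b22/s2 MISS; vc=[20,24,8,10]
#9 0xb7→b22/s2 L1-HIT; vc=[20,24,8,10]
#10 0x43→b8/s0 VC-HIT; vc=[20,24,28,10]
#11 0xa6→b20/s0 VC-HIT; vc=[8,24,28,10]
#12 0xe1→b28/s0 VC-HIT; vc=[8,24,20,10]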